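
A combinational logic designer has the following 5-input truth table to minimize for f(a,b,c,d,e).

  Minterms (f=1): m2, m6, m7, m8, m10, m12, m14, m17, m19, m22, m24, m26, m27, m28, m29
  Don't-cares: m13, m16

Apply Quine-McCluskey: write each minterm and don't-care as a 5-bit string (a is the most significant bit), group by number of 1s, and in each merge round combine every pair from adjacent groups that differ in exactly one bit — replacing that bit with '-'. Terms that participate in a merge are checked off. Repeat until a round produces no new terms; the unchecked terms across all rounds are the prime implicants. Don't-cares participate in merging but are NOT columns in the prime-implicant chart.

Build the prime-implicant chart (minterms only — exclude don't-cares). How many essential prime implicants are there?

[col 0] 00010*, 00110*, 00111*, 01000*, 01010*, 01100*, 01101*, 01110*, 10000*, 10001*, 10011*, 10110*, 11000*, 11010*, 11011*, 11100*, 11101*
[col 1] -0110, -1000*, -1010*, -1100*, -1101*, 0-010*, 0-110*, 00-10*, 0011-, 01-00*, 01-10*, 010-0*, 011-0*, 0110-*, 1-000, 1-011, 100-1, 1000-, 11-00*, 110-0*, 1101-, 1110-*
[col 2] -1-00, -10-0, -110-, 0--10, 01--0
Prime implicants: -0110, -1-00, -10-0, -110-, 0--10, 0011-, 01--0, 1-000, 1-011, 100-1, 1000-, 1101-
PI chart (minterm → PIs covering it):
  2 | 0--10  (sole → essential)
  6 | -0110,0--10,0011-
  7 | 0011-  (sole → essential)
  8 | -1-00,-10-0,01--0
  10 | -10-0,0--10,01--0
  12 | -1-00,-110-,01--0
  14 | 0--10,01--0
  17 | 100-1,1000-
  19 | 1-011,100-1
  22 | -0110  (sole → essential)
  24 | -1-00,-10-0,1-000
  26 | -10-0,1101-
  27 | 1-011,1101-
  28 | -1-00,-110-
  29 | -110-  (sole → essential)
Essential prime implicants: -0110, -110-, 0--10, 0011-

4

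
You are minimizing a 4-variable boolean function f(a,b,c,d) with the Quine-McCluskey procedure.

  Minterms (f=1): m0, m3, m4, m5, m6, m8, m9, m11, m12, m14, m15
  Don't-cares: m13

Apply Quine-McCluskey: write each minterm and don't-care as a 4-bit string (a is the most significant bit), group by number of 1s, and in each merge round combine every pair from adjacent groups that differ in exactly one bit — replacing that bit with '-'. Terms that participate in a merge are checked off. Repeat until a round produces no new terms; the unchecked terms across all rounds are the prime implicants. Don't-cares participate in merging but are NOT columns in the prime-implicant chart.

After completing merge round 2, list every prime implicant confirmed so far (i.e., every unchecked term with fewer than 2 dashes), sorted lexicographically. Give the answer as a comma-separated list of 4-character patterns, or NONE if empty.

Round 0: 0000✓ 0011✓ 0100✓ 0101✓ 0110✓ 1000✓ 1001✓ 1011✓ 1100✓ 1101✓ 1110✓ 1111✓
Round 1: -000✓ -011 -100✓ -101✓ -110✓ 0-00✓ 01-0✓ 010-✓ 1-00✓ 1-01✓ 1-11✓ 10-1✓ 100-✓ 11-0✓ 11-1✓ 110-✓ 111-✓
Round 2: --00 -1-0 -10- 1--1 1-0- 11--
PIs = {--00, -011, -1-0, -10-, 1--1, 1-0-, 11--}

-011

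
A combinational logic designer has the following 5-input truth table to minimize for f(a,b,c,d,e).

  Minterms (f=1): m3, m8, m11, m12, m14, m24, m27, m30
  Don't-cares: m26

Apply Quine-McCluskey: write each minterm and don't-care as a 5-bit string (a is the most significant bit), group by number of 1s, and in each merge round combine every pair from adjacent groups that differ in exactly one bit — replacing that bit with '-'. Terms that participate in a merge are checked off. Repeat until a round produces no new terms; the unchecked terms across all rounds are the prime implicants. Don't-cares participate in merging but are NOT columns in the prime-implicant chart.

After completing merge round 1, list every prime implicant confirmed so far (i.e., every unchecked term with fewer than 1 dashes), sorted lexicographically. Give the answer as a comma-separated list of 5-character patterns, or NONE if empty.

NONE

[col 0] 00011*, 01000*, 01011*, 01100*, 01110*, 11000*, 11010*, 11011*, 11110*
[col 1] -1000, -1011, -1110, 0-011, 01-00, 011-0, 11-10, 110-0, 1101-
Prime implicants: -1000, -1011, -1110, 0-011, 01-00, 011-0, 11-10, 110-0, 1101-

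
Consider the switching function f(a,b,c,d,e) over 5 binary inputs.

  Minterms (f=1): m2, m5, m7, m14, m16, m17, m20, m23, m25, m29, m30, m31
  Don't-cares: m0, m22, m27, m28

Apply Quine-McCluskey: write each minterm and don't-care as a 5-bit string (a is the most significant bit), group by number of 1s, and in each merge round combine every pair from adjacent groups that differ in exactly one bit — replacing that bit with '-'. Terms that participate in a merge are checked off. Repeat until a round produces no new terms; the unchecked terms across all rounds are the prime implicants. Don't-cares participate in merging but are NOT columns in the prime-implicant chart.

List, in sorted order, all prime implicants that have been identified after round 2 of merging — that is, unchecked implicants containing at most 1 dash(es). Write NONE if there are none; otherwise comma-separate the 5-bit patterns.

-0000, -0111, -1110, 000-0, 001-1, 1-001, 10-00, 1000-

Round 0: 00000✓ 00010✓ 00101✓ 00111✓ 01110✓ 10000✓ 10001✓ 10100✓ 10110✓ 10111✓ 11001✓ 11011✓ 11100✓ 11101✓ 11110✓ 11111✓
Round 1: -0000 -0111 -1110 000-0 001-1 1-001 1-100✓ 1-110✓ 1-111✓ 10-00 1000- 101-0✓ 1011-✓ 11-01✓ 11-11✓ 110-1✓ 111-0✓ 111-1✓ 1110-✓ 1111-✓
Round 2: 1-1-0 1-11- 11--1 111--
PIs = {-0000, -0111, -1110, 000-0, 001-1, 1-001, 1-1-0, 1-11-, 10-00, 1000-, 11--1, 111--}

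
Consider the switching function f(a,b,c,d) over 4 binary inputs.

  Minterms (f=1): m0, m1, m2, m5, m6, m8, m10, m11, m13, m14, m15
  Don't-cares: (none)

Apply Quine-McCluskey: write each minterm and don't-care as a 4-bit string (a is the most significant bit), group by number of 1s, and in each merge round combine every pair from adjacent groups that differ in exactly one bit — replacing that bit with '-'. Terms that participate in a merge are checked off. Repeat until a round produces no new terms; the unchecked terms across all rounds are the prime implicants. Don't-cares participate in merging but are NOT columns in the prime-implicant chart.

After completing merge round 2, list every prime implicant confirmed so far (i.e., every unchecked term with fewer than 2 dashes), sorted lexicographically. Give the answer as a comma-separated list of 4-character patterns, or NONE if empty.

Round 0: 0000✓ 0001✓ 0010✓ 0101✓ 0110✓ 1000✓ 1010✓ 1011✓ 1101✓ 1110✓ 1111✓
Round 1: -000✓ -010✓ -101 -110✓ 0-01 0-10✓ 00-0✓ 000- 1-10✓ 1-11✓ 10-0✓ 101-✓ 11-1 111-✓
Round 2: --10 -0-0 1-1-
PIs = {--10, -0-0, -101, 0-01, 000-, 1-1-, 11-1}

-101, 0-01, 000-, 11-1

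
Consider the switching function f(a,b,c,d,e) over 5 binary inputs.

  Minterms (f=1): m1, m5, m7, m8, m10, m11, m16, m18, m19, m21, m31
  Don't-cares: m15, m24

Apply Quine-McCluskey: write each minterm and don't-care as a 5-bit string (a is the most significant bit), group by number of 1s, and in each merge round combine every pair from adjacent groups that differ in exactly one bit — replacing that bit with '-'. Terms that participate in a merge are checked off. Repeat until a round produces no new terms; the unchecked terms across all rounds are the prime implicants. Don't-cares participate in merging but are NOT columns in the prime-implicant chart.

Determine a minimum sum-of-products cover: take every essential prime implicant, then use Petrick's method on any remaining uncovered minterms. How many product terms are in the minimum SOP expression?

8

[col 0] 00001*, 00101*, 00111*, 01000*, 01010*, 01011*, 01111*, 10000*, 10010*, 10011*, 10101*, 11000*, 11111*
[col 1] -0101, -1000, -1111, 0-111, 00-01, 001-1, 01-11, 010-0, 0101-, 1-000, 100-0, 1001-
Prime implicants: -0101, -1000, -1111, 0-111, 00-01, 001-1, 01-11, 010-0, 0101-, 1-000, 100-0, 1001-
PI chart (minterm → PIs covering it):
  1 | 00-01  (sole → essential)
  5 | -0101,00-01,001-1
  7 | 0-111,001-1
  8 | -1000,010-0
  10 | 010-0,0101-
  11 | 01-11,0101-
  16 | 1-000,100-0
  18 | 100-0,1001-
  19 | 1001-  (sole → essential)
  21 | -0101  (sole → essential)
  31 | -1111  (sole → essential)
Essential prime implicants: -0101, -1111, 00-01, 1001-
Petrick residual → -1000, 0-111, 0101-, 1-000
Minimum SOP uses 8 PIs: b'cd'e + bc'd'e' + bcde + a'cde + a'b'd'e + a'bc'd + ac'd'e' + ab'c'd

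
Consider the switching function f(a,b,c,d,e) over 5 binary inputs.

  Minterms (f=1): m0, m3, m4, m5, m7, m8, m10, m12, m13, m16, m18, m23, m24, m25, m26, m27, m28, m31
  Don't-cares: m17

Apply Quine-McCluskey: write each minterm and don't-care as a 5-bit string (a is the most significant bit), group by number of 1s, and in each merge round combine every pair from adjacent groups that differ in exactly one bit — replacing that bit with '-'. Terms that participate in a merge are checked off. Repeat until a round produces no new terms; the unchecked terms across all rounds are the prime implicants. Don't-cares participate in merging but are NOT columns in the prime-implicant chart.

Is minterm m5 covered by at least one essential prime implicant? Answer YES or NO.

YES

Round 0: 00000✓ 00011✓ 00100✓ 00101✓ 00111✓ 01000✓ 01010✓ 01100✓ 01101✓ 10000✓ 10001✓ 10010✓ 10111✓ 11000✓ 11001✓ 11010✓ 11011✓ 11100✓ 11111✓
Round 1: -0000✓ -0111 -1000✓ -1010✓ -1100✓ 0-000✓ 0-100✓ 0-101✓ 00-00✓ 00-11 001-1 0010-✓ 01-00✓ 010-0✓ 0110-✓ 1-000✓ 1-001✓ 1-010✓ 1-111 100-0✓ 1000-✓ 11-00✓ 11-11 110-0✓ 110-1✓ 1100-✓ 1101-✓
Round 2: --000 -1-00 -10-0 0--00 0-10- 1-0-0 1-00- 110--
PIs = {--000, -0111, -1-00, -10-0, 0--00, 0-10-, 00-11, 001-1, 1-0-0, 1-00-, 1-111, 11-11, 110--}
Coverage chart:
  m0: --000,0--00
  m3: 00-11 ←essential
  m4: 0--00,0-10-
  m5: 0-10-,001-1
  m7: -0111,00-11,001-1
  m8: --000,-1-00,-10-0,0--00
  m10: -10-0 ←essential
  m12: -1-00,0--00,0-10-
  m13: 0-10- ←essential
  m16: --000,1-0-0,1-00-
  m18: 1-0-0 ←essential
  m23: -0111,1-111
  m24: --000,-1-00,-10-0,1-0-0,1-00-,110--
  m25: 1-00-,110--
  m26: -10-0,1-0-0,110--
  m27: 11-11,110--
  m28: -1-00 ←essential
  m31: 1-111,11-11
Essential: -1-00, -10-0, 0-10-, 00-11, 1-0-0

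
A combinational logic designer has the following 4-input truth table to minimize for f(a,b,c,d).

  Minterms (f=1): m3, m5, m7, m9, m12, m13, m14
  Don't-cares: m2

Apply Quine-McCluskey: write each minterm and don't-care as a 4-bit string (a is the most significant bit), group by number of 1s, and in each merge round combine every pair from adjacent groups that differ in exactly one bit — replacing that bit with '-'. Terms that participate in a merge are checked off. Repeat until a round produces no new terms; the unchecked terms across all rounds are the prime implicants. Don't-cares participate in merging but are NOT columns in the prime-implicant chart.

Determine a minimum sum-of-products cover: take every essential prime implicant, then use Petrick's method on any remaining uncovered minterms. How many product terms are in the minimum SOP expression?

Round 0: 0010✓ 0011✓ 0101✓ 0111✓ 1001✓ 1100✓ 1101✓ 1110✓
Round 1: -101 0-11 001- 01-1 1-01 11-0 110-
PIs = {-101, 0-11, 001-, 01-1, 1-01, 11-0, 110-}
Coverage chart:
  m3: 0-11,001-
  m5: -101,01-1
  m7: 0-11,01-1
  m9: 1-01 ←essential
  m12: 11-0,110-
  m13: -101,1-01,110-
  m14: 11-0 ←essential
Essential: 1-01, 11-0
Petrick residual → -101, 0-11
Min cover (4 terms): bc'd + a'cd + ac'd + abd'

4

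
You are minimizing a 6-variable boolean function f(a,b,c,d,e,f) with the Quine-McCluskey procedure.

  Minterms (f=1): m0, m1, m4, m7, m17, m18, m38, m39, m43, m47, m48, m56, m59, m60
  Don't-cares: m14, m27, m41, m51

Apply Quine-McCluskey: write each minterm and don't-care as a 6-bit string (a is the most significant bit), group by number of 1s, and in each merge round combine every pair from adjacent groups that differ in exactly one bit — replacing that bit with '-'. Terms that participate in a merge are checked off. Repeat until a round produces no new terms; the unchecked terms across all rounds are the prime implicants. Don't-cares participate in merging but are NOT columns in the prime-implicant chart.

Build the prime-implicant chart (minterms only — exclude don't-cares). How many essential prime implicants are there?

7

size-2^0 implicants → 000000(✓)  000001(✓)  000100(✓)  000111(✓)  001110  010001(✓)  010010  011011(✓)  100110(✓)  100111(✓)  101001(✓)  101011(✓)  101111(✓)  110000(✓)  110011(✓)  111000(✓)  111011(✓)  111100(✓)
size-2^1 implicants → -00111  -11011  0-0001  000-00  00000-  1-1011  10-111  10011-  101-11  1010-1  11-000  11-011  111-00
Unchecked terms (primes): -00111, -11011, 0-0001, 000-00, 00000-, 001110, 010010, 1-1011, 10-111, 10011-, 101-11, 1010-1, 11-000, 11-011, 111-00
Minterm coverage:
  m0 ⊆ 000-00,00000-
  m1 ⊆ 0-0001,00000-
  m4 ⊆ 000-00 [E]
  m7 ⊆ -00111 [E]
  m17 ⊆ 0-0001 [E]
  m18 ⊆ 010010 [E]
  m38 ⊆ 10011- [E]
  m39 ⊆ -00111,10-111,10011-
  m43 ⊆ 1-1011,101-11,1010-1
  m47 ⊆ 10-111,101-11
  m48 ⊆ 11-000 [E]
  m56 ⊆ 11-000,111-00
  m59 ⊆ -11011,1-1011,11-011
  m60 ⊆ 111-00 [E]
E = {-00111, 0-0001, 000-00, 010010, 10011-, 11-000, 111-00}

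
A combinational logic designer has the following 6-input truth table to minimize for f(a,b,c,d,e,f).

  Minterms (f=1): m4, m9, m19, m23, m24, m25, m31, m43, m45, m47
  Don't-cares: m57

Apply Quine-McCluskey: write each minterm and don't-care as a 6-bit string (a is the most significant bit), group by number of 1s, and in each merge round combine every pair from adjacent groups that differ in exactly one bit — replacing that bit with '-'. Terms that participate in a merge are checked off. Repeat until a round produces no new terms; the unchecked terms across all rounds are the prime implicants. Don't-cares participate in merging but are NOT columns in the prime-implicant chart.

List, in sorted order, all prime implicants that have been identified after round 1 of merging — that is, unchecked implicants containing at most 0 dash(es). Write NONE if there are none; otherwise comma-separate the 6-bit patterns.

000100

[col 0] 000100, 001001*, 010011*, 010111*, 011000*, 011001*, 011111*, 101011*, 101101*, 101111*, 111001*
[col 1] -11001, 0-1001, 01-111, 010-11, 01100-, 101-11, 1011-1
Prime implicants: -11001, 0-1001, 000100, 01-111, 010-11, 01100-, 101-11, 1011-1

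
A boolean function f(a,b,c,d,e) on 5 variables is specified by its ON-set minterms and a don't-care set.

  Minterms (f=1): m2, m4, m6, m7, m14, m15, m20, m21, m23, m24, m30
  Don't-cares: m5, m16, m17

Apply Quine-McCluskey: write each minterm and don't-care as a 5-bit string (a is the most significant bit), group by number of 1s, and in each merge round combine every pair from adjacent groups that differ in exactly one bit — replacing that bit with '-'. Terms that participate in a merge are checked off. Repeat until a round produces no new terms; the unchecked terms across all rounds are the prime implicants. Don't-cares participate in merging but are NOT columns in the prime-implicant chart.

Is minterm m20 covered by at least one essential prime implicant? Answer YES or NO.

NO

[col 0] 00010*, 00100*, 00101*, 00110*, 00111*, 01110*, 01111*, 10000*, 10001*, 10100*, 10101*, 10111*, 11000*, 11110*
[col 1] -0100*, -0101*, -0111*, -1110, 0-110*, 0-111*, 00-10, 001-0*, 001-1*, 0010-*, 0011-*, 0111-*, 1-000, 10-00*, 10-01*, 1000-*, 101-1*, 1010-*
[col 2] -01-1, -010-, 0-11-, 001--, 10-0-
Prime implicants: -01-1, -010-, -1110, 0-11-, 00-10, 001--, 1-000, 10-0-
PI chart (minterm → PIs covering it):
  2 | 00-10  (sole → essential)
  4 | -010-,001--
  6 | 0-11-,00-10,001--
  7 | -01-1,0-11-,001--
  14 | -1110,0-11-
  15 | 0-11-  (sole → essential)
  20 | -010-,10-0-
  21 | -01-1,-010-,10-0-
  23 | -01-1  (sole → essential)
  24 | 1-000  (sole → essential)
  30 | -1110  (sole → essential)
Essential prime implicants: -01-1, -1110, 0-11-, 00-10, 1-000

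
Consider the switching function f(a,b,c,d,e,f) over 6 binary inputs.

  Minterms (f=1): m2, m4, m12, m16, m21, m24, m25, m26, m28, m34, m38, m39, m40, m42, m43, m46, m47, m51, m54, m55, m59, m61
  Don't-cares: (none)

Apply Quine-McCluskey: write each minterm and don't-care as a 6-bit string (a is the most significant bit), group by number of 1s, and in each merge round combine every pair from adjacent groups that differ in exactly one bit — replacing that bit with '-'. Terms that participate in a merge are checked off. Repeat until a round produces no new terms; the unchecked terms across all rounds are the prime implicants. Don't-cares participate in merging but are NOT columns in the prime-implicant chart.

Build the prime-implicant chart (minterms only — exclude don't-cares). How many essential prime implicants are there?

Round 0: 000010✓ 000100✓ 001100✓ 010000✓ 010101 011000✓ 011001✓ 011010✓ 011100✓ 100010✓ 100110✓ 100111✓ 101000✓ 101010✓ 101011✓ 101110✓ 101111✓ 110011✓ 110110✓ 110111✓ 111011✓ 111101
Round 1: -00010 0-1100 00-100 01-000 011-00 0110-0 01100- 1-0110✓ 1-0111✓ 1-1011 10-010✓ 10-110✓ 10-111✓ 100-10✓ 10011-✓ 101-10✓ 101-11✓ 1010-0 10101-✓ 10111-✓ 11-011 110-11 11011-✓
Round 2: 1-011- 10--10 10-11- 101-1-
PIs = {-00010, 0-1100, 00-100, 01-000, 010101, 011-00, 0110-0, 01100-, 1-011-, 1-1011, 10--10, 10-11-, 101-1-, 1010-0, 11-011, 110-11, 111101}
Coverage chart:
  m2: -00010 ←essential
  m4: 00-100 ←essential
  m12: 0-1100,00-100
  m16: 01-000 ←essential
  m21: 010101 ←essential
  m24: 01-000,011-00,0110-0,01100-
  m25: 01100- ←essential
  m26: 0110-0 ←essential
  m28: 0-1100,011-00
  m34: -00010,10--10
  m38: 1-011-,10--10,10-11-
  m39: 1-011-,10-11-
  m40: 1010-0 ←essential
  m42: 10--10,101-1-,1010-0
  m43: 1-1011,101-1-
  m46: 10--10,10-11-,101-1-
  m47: 10-11-,101-1-
  m51: 11-011,110-11
  m54: 1-011- ←essential
  m55: 1-011-,110-11
  m59: 1-1011,11-011
  m61: 111101 ←essential
Essential: -00010, 00-100, 01-000, 010101, 0110-0, 01100-, 1-011-, 1010-0, 111101

9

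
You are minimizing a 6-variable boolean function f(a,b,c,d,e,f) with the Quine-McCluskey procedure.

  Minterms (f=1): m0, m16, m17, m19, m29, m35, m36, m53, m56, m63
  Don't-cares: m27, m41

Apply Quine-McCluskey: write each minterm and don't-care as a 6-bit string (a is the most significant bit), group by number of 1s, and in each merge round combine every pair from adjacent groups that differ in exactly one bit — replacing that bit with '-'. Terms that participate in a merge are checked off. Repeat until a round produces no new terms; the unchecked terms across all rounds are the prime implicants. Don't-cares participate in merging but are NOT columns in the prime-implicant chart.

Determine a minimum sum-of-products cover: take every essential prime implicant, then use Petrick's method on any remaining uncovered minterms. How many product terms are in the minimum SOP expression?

size-2^0 implicants → 000000(✓)  010000(✓)  010001(✓)  010011(✓)  011011(✓)  011101  100011  100100  101001  110101  111000  111111
size-2^1 implicants → 0-0000  01-011  0100-1  01000-
Unchecked terms (primes): 0-0000, 01-011, 0100-1, 01000-, 011101, 100011, 100100, 101001, 110101, 111000, 111111
Minterm coverage:
  m0 ⊆ 0-0000 [E]
  m16 ⊆ 0-0000,01000-
  m17 ⊆ 0100-1,01000-
  m19 ⊆ 01-011,0100-1
  m29 ⊆ 011101 [E]
  m35 ⊆ 100011 [E]
  m36 ⊆ 100100 [E]
  m53 ⊆ 110101 [E]
  m56 ⊆ 111000 [E]
  m63 ⊆ 111111 [E]
E = {0-0000, 011101, 100011, 100100, 110101, 111000, 111111}
Petrick residual → 0100-1
Cover = a'c'd'e'f' + a'bc'd'f + a'bcde'f + ab'c'd'ef + ab'c'de'f' + abc'de'f + abcd'e'f' + abcdef  |cover|=8

8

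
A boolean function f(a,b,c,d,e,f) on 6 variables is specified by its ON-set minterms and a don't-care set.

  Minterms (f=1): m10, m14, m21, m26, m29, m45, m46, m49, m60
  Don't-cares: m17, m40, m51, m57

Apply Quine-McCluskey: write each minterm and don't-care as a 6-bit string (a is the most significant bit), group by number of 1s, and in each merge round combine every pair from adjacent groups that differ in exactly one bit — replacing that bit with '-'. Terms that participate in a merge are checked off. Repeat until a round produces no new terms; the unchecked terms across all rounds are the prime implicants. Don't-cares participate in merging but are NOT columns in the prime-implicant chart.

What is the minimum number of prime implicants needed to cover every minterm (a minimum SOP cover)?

Round 0: 001010✓ 001110✓ 010001✓ 010101✓ 011010✓ 011101✓ 101000 101101 101110✓ 110001✓ 110011✓ 111001✓ 111100
Round 1: -01110 -10001 0-1010 001-10 01-101 010-01 11-001 1100-1
PIs = {-01110, -10001, 0-1010, 001-10, 01-101, 010-01, 101000, 101101, 11-001, 1100-1, 111100}
Coverage chart:
  m10: 0-1010,001-10
  m14: -01110,001-10
  m21: 01-101,010-01
  m26: 0-1010 ←essential
  m29: 01-101 ←essential
  m45: 101101 ←essential
  m46: -01110 ←essential
  m49: -10001,11-001,1100-1
  m60: 111100 ←essential
Essential: -01110, 0-1010, 01-101, 101101, 111100
Petrick residual → -10001
Min cover (6 terms): b'cdef' + bc'd'e'f + a'cd'ef' + a'bde'f + ab'cde'f + abcde'f'

6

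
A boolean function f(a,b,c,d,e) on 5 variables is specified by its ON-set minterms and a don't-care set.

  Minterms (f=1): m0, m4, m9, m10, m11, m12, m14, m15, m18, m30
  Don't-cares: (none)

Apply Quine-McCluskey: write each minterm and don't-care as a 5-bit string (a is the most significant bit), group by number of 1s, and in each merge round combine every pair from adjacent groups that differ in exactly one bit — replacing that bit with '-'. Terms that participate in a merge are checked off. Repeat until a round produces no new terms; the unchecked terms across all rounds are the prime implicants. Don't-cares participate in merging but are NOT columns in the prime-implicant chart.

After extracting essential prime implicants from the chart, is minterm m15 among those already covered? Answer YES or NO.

YES

[col 0] 00000*, 00100*, 01001*, 01010*, 01011*, 01100*, 01110*, 01111*, 10010, 11110*
[col 1] -1110, 0-100, 00-00, 01-10*, 01-11*, 010-1, 0101-*, 011-0, 0111-*
[col 2] 01-1-
Prime implicants: -1110, 0-100, 00-00, 01-1-, 010-1, 011-0, 10010
PI chart (minterm → PIs covering it):
  0 | 00-00  (sole → essential)
  4 | 0-100,00-00
  9 | 010-1  (sole → essential)
  10 | 01-1-  (sole → essential)
  11 | 01-1-,010-1
  12 | 0-100,011-0
  14 | -1110,01-1-,011-0
  15 | 01-1-  (sole → essential)
  18 | 10010  (sole → essential)
  30 | -1110  (sole → essential)
Essential prime implicants: -1110, 00-00, 01-1-, 010-1, 10010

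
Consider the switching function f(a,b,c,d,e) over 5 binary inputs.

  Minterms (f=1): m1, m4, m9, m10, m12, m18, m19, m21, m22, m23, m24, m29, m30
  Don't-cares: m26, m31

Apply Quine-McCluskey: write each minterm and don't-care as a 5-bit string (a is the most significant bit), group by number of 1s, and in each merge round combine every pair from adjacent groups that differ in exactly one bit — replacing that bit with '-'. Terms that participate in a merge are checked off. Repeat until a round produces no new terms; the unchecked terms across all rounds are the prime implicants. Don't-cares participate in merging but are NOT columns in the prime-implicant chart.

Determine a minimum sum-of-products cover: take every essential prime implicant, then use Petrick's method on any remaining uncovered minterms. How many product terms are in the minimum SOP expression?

[col 0] 00001*, 00100*, 01001*, 01010*, 01100*, 10010*, 10011*, 10101*, 10110*, 10111*, 11000*, 11010*, 11101*, 11110*, 11111*
[col 1] -1010, 0-001, 0-100, 1-010*, 1-101*, 1-110*, 1-111*, 10-10*, 10-11*, 1001-*, 101-1*, 1011-*, 11-10*, 110-0, 111-1*, 1111-*
[col 2] 1--10, 1-1-1, 1-11-, 10-1-
Prime implicants: -1010, 0-001, 0-100, 1--10, 1-1-1, 1-11-, 10-1-, 110-0
PI chart (minterm → PIs covering it):
  1 | 0-001  (sole → essential)
  4 | 0-100  (sole → essential)
  9 | 0-001  (sole → essential)
  10 | -1010  (sole → essential)
  12 | 0-100  (sole → essential)
  18 | 1--10,10-1-
  19 | 10-1-  (sole → essential)
  21 | 1-1-1  (sole → essential)
  22 | 1--10,1-11-,10-1-
  23 | 1-1-1,1-11-,10-1-
  24 | 110-0  (sole → essential)
  29 | 1-1-1  (sole → essential)
  30 | 1--10,1-11-
Essential prime implicants: -1010, 0-001, 0-100, 1-1-1, 10-1-, 110-0
Petrick residual → 1--10
Minimum SOP uses 7 PIs: bc'de' + a'c'd'e + a'cd'e' + ade' + ace + ab'd + abc'e'

7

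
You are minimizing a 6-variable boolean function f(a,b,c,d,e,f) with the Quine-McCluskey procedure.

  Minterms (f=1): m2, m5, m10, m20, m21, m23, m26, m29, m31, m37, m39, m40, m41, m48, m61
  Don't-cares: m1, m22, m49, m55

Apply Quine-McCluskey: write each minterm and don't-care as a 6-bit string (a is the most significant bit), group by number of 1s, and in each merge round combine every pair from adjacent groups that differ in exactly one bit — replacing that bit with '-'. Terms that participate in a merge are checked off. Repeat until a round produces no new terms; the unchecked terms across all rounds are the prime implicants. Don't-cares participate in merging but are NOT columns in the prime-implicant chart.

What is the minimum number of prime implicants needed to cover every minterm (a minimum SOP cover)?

9

size-2^0 implicants → 000001(✓)  000010(✓)  000101(✓)  001010(✓)  010100(✓)  010101(✓)  010110(✓)  010111(✓)  011010(✓)  011101(✓)  011111(✓)  100101(✓)  100111(✓)  101000(✓)  101001(✓)  110000(✓)  110001(✓)  110111(✓)  111101(✓)
size-2^1 implicants → -00101  -10111  -11101  0-0101  0-1010  00-010  000-01  01-101(✓)  01-111(✓)  0101-0(✓)  0101-1(✓)  01010-(✓)  01011-(✓)  0111-1(✓)  1-0111  1001-1  10100-  11000-
size-2^2 implicants → 01-1-1  0101--
Unchecked terms (primes): -00101, -10111, -11101, 0-0101, 0-1010, 00-010, 000-01, 01-1-1, 0101--, 1-0111, 1001-1, 10100-, 11000-
Minterm coverage:
  m2 ⊆ 00-010 [E]
  m5 ⊆ -00101,0-0101,000-01
  m10 ⊆ 0-1010,00-010
  m20 ⊆ 0101-- [E]
  m21 ⊆ 0-0101,01-1-1,0101--
  m23 ⊆ -10111,01-1-1,0101--
  m26 ⊆ 0-1010 [E]
  m29 ⊆ -11101,01-1-1
  m31 ⊆ 01-1-1 [E]
  m37 ⊆ -00101,1001-1
  m39 ⊆ 1-0111,1001-1
  m40 ⊆ 10100- [E]
  m41 ⊆ 10100- [E]
  m48 ⊆ 11000- [E]
  m61 ⊆ -11101 [E]
E = {-11101, 0-1010, 00-010, 01-1-1, 0101--, 10100-, 11000-}
Petrick residual → -00101, 1-0111
Cover = b'c'de'f + bcde'f + a'cd'ef' + a'b'd'ef' + a'bdf + a'bc'd + ac'def + ab'cd'e' + abc'd'e'  |cover|=9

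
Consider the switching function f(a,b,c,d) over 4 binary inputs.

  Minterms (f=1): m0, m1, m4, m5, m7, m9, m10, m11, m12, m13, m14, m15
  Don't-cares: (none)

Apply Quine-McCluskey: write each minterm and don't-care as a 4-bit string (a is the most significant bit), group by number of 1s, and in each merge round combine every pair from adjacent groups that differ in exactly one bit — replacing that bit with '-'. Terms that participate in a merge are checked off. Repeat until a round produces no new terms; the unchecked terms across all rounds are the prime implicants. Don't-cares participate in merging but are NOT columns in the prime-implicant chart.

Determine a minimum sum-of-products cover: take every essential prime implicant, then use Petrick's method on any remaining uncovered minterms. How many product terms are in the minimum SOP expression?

5

size-2^0 implicants → 0000(✓)  0001(✓)  0100(✓)  0101(✓)  0111(✓)  1001(✓)  1010(✓)  1011(✓)  1100(✓)  1101(✓)  1110(✓)  1111(✓)
size-2^1 implicants → -001(✓)  -100(✓)  -101(✓)  -111(✓)  0-00(✓)  0-01(✓)  000-(✓)  01-1(✓)  010-(✓)  1-01(✓)  1-10(✓)  1-11(✓)  10-1(✓)  101-(✓)  11-0(✓)  11-1(✓)  110-(✓)  111-(✓)
size-2^2 implicants → --01  -1-1  -10-  0-0-  1--1  1-1-  11--
Unchecked terms (primes): --01, -1-1, -10-, 0-0-, 1--1, 1-1-, 11--
Minterm coverage:
  m0 ⊆ 0-0- [E]
  m1 ⊆ --01,0-0-
  m4 ⊆ -10-,0-0-
  m5 ⊆ --01,-1-1,-10-,0-0-
  m7 ⊆ -1-1 [E]
  m9 ⊆ --01,1--1
  m10 ⊆ 1-1- [E]
  m11 ⊆ 1--1,1-1-
  m12 ⊆ -10-,11--
  m13 ⊆ --01,-1-1,-10-,1--1,11--
  m14 ⊆ 1-1-,11--
  m15 ⊆ -1-1,1--1,1-1-,11--
E = {-1-1, 0-0-, 1-1-}
Petrick residual → --01, -10-
Cover = c'd + bd + bc' + a'c' + ac  |cover|=5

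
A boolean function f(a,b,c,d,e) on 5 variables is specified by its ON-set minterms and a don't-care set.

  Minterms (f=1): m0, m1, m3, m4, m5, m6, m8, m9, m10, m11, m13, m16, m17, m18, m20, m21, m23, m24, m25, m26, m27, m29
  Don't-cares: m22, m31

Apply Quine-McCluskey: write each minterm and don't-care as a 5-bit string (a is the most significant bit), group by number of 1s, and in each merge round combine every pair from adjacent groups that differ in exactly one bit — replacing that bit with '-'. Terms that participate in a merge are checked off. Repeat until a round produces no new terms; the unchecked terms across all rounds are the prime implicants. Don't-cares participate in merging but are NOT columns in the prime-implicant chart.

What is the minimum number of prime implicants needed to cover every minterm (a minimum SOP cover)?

[col 0] 00000*, 00001*, 00011*, 00100*, 00101*, 00110*, 01000*, 01001*, 01010*, 01011*, 01101*, 10000*, 10001*, 10010*, 10100*, 10101*, 10110*, 10111*, 11000*, 11001*, 11010*, 11011*, 11101*, 11111*
[col 1] -0000*, -0001*, -0100*, -0101*, -0110*, -1000*, -1001*, -1010*, -1011*, -1101*, 0-000*, 0-001*, 0-011*, 0-101*, 00-00*, 00-01*, 000-1*, 0000-*, 001-0*, 0010-*, 01-01*, 010-0*, 010-1*, 0100-*, 0101-*, 1-000*, 1-001*, 1-010*, 1-101*, 1-111*, 10-00*, 10-01*, 10-10*, 100-0*, 1000-*, 101-0*, 101-1*, 1010-*, 1011-*, 11-01*, 11-11*, 110-0*, 110-1*, 1100-*, 1101-*, 111-1*
[col 2] --000*, --001*, --101*, -0-00*, -0-01*, -000-*, -01-0, -010-*, -1-01*, -10-0*, -10-1*, -100-*, -101-*, 0--01*, 0-0-1, 0-00-*, 00-0-*, 010--*, 1--01*, 1-0-0, 1-00-*, 1-1-1, 10--0, 10-0-*, 101--, 11--1, 110--*
[col 3] ---01, --00-, -0-0-, -10--
Prime implicants: ---01, --00-, -0-0-, -01-0, -10--, 0-0-1, 1-0-0, 1-1-1, 10--0, 101--, 11--1
PI chart (minterm → PIs covering it):
  0 | --00-,-0-0-
  1 | ---01,--00-,-0-0-,0-0-1
  3 | 0-0-1  (sole → essential)
  4 | -0-0-,-01-0
  5 | ---01,-0-0-
  6 | -01-0  (sole → essential)
  8 | --00-,-10--
  9 | ---01,--00-,-10--,0-0-1
  10 | -10--  (sole → essential)
  11 | -10--,0-0-1
  13 | ---01  (sole → essential)
  16 | --00-,-0-0-,1-0-0,10--0
  17 | ---01,--00-,-0-0-
  18 | 1-0-0,10--0
  20 | -0-0-,-01-0,10--0,101--
  21 | ---01,-0-0-,1-1-1,101--
  23 | 1-1-1,101--
  24 | --00-,-10--,1-0-0
  25 | ---01,--00-,-10--,11--1
  26 | -10--,1-0-0
  27 | -10--,11--1
  29 | ---01,1-1-1,11--1
Essential prime implicants: ---01, -01-0, -10--, 0-0-1
Petrick residual → --00-, 1-0-0, 1-1-1
Minimum SOP uses 7 PIs: d'e + c'd' + b'ce' + bc' + a'c'e + ac'e' + ace

7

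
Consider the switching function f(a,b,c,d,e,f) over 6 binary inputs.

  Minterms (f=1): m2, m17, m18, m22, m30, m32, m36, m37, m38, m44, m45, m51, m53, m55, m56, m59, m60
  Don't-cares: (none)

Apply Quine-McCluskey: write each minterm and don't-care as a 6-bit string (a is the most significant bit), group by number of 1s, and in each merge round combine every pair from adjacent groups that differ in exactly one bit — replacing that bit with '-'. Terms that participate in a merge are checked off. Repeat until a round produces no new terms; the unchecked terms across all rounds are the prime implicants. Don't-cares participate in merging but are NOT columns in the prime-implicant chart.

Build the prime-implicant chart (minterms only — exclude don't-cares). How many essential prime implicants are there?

8

Round 0: 000010✓ 010001 010010✓ 010110✓ 011110✓ 100000✓ 100100✓ 100101✓ 100110✓ 101100✓ 101101✓ 110011✓ 110101✓ 110111✓ 111000✓ 111011✓ 111100✓
Round 1: 0-0010 01-110 010-10 1-0101 1-1100 10-100✓ 10-101✓ 100-00 1001-0 10010-✓ 10110-✓ 11-011 110-11 1101-1 111-00
Round 2: 10-10-
PIs = {0-0010, 01-110, 010-10, 010001, 1-0101, 1-1100, 10-10-, 100-00, 1001-0, 11-011, 110-11, 1101-1, 111-00}
Coverage chart:
  m2: 0-0010 ←essential
  m17: 010001 ←essential
  m18: 0-0010,010-10
  m22: 01-110,010-10
  m30: 01-110 ←essential
  m32: 100-00 ←essential
  m36: 10-10-,100-00,1001-0
  m37: 1-0101,10-10-
  m38: 1001-0 ←essential
  m44: 1-1100,10-10-
  m45: 10-10- ←essential
  m51: 11-011,110-11
  m53: 1-0101,1101-1
  m55: 110-11,1101-1
  m56: 111-00 ←essential
  m59: 11-011 ←essential
  m60: 1-1100,111-00
Essential: 0-0010, 01-110, 010001, 10-10-, 100-00, 1001-0, 11-011, 111-00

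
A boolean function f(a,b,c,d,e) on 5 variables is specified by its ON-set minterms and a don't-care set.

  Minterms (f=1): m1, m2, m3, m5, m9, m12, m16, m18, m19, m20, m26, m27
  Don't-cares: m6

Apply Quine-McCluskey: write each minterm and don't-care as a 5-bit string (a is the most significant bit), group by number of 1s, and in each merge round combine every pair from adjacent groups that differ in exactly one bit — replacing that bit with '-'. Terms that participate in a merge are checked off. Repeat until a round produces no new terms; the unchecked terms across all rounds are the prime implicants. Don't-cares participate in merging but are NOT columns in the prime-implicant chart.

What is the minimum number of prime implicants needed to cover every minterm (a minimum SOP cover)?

[col 0] 00001*, 00010*, 00011*, 00101*, 00110*, 01001*, 01100, 10000*, 10010*, 10011*, 10100*, 11010*, 11011*
[col 1] -0010*, -0011*, 0-001, 00-01, 00-10, 000-1, 0001-*, 1-010*, 1-011*, 10-00, 100-0, 1001-*, 1101-*
[col 2] -001-, 1-01-
Prime implicants: -001-, 0-001, 00-01, 00-10, 000-1, 01100, 1-01-, 10-00, 100-0
PI chart (minterm → PIs covering it):
  1 | 0-001,00-01,000-1
  2 | -001-,00-10
  3 | -001-,000-1
  5 | 00-01  (sole → essential)
  9 | 0-001  (sole → essential)
  12 | 01100  (sole → essential)
  16 | 10-00,100-0
  18 | -001-,1-01-,100-0
  19 | -001-,1-01-
  20 | 10-00  (sole → essential)
  26 | 1-01-  (sole → essential)
  27 | 1-01-  (sole → essential)
Essential prime implicants: 0-001, 00-01, 01100, 1-01-, 10-00
Petrick residual → -001-
Minimum SOP uses 6 PIs: b'c'd + a'c'd'e + a'b'd'e + a'bcd'e' + ac'd + ab'd'e'

6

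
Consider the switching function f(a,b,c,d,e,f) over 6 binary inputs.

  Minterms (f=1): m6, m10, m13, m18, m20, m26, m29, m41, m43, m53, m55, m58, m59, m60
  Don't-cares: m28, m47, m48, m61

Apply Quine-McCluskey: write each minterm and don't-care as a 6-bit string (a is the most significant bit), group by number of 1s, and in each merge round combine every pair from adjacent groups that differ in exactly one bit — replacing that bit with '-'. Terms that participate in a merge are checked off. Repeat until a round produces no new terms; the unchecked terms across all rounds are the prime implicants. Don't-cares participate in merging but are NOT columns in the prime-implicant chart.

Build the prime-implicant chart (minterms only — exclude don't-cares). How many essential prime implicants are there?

8

size-2^0 implicants → 000110  001010(✓)  001101(✓)  010010(✓)  010100(✓)  011010(✓)  011100(✓)  011101(✓)  101001(✓)  101011(✓)  101111(✓)  110000  110101(✓)  110111(✓)  111010(✓)  111011(✓)  111100(✓)  111101(✓)
size-2^1 implicants → -11010  -11100(✓)  -11101(✓)  0-1010  0-1101  01-010  01-100  01110-(✓)  1-1011  101-11  1010-1  11-101  1101-1  11101-  11110-(✓)
size-2^2 implicants → -1110-
Unchecked terms (primes): -11010, -1110-, 0-1010, 0-1101, 000110, 01-010, 01-100, 1-1011, 101-11, 1010-1, 11-101, 110000, 1101-1, 11101-
Minterm coverage:
  m6 ⊆ 000110 [E]
  m10 ⊆ 0-1010 [E]
  m13 ⊆ 0-1101 [E]
  m18 ⊆ 01-010 [E]
  m20 ⊆ 01-100 [E]
  m26 ⊆ -11010,0-1010,01-010
  m29 ⊆ -1110-,0-1101
  m41 ⊆ 1010-1 [E]
  m43 ⊆ 1-1011,101-11,1010-1
  m53 ⊆ 11-101,1101-1
  m55 ⊆ 1101-1 [E]
  m58 ⊆ -11010,11101-
  m59 ⊆ 1-1011,11101-
  m60 ⊆ -1110- [E]
E = {-1110-, 0-1010, 0-1101, 000110, 01-010, 01-100, 1010-1, 1101-1}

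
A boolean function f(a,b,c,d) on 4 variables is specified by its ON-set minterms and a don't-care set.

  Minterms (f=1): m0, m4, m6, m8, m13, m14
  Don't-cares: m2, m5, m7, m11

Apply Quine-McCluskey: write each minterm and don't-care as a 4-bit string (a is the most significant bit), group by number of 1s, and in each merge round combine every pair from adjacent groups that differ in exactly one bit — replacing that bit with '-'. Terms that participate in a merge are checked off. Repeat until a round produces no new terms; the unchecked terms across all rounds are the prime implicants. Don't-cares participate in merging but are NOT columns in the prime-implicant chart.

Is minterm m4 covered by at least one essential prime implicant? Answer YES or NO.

[col 0] 0000*, 0010*, 0100*, 0101*, 0110*, 0111*, 1000*, 1011, 1101*, 1110*
[col 1] -000, -101, -110, 0-00*, 0-10*, 00-0*, 01-0*, 01-1*, 010-*, 011-*
[col 2] 0--0, 01--
Prime implicants: -000, -101, -110, 0--0, 01--, 1011
PI chart (minterm → PIs covering it):
  0 | -000,0--0
  4 | 0--0,01--
  6 | -110,0--0,01--
  8 | -000  (sole → essential)
  13 | -101  (sole → essential)
  14 | -110  (sole → essential)
Essential prime implicants: -000, -101, -110

NO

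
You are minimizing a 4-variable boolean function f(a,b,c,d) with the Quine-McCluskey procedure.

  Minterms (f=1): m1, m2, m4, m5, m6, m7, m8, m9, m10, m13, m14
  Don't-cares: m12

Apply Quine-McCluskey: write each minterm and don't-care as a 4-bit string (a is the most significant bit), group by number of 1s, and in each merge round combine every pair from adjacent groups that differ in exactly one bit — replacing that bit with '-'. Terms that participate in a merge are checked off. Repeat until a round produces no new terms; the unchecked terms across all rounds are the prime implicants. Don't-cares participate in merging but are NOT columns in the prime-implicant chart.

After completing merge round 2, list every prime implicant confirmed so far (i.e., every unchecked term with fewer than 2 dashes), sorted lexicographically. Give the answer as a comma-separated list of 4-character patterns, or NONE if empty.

[col 0] 0001*, 0010*, 0100*, 0101*, 0110*, 0111*, 1000*, 1001*, 1010*, 1100*, 1101*, 1110*
[col 1] -001*, -010*, -100*, -101*, -110*, 0-01*, 0-10*, 01-0*, 01-1*, 010-*, 011-*, 1-00*, 1-01*, 1-10*, 10-0*, 100-*, 11-0*, 110-*
[col 2] --01, --10, -1-0, -10-, 01--, 1--0, 1-0-
Prime implicants: --01, --10, -1-0, -10-, 01--, 1--0, 1-0-

NONE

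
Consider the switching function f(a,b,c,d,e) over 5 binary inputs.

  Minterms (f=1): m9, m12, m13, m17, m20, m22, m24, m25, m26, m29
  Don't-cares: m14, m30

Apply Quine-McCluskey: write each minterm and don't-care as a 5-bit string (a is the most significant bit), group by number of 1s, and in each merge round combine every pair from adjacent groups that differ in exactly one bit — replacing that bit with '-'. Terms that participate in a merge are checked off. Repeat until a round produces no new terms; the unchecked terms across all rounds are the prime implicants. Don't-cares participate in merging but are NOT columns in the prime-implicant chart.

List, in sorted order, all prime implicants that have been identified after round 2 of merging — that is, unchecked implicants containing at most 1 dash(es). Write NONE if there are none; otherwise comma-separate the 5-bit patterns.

-1110, 011-0, 0110-, 1-001, 1-110, 101-0, 11-10, 110-0, 1100-

size-2^0 implicants → 01001(✓)  01100(✓)  01101(✓)  01110(✓)  10001(✓)  10100(✓)  10110(✓)  11000(✓)  11001(✓)  11010(✓)  11101(✓)  11110(✓)
size-2^1 implicants → -1001(✓)  -1101(✓)  -1110  01-01(✓)  011-0  0110-  1-001  1-110  101-0  11-01(✓)  11-10  110-0  1100-
size-2^2 implicants → -1-01
Unchecked terms (primes): -1-01, -1110, 011-0, 0110-, 1-001, 1-110, 101-0, 11-10, 110-0, 1100-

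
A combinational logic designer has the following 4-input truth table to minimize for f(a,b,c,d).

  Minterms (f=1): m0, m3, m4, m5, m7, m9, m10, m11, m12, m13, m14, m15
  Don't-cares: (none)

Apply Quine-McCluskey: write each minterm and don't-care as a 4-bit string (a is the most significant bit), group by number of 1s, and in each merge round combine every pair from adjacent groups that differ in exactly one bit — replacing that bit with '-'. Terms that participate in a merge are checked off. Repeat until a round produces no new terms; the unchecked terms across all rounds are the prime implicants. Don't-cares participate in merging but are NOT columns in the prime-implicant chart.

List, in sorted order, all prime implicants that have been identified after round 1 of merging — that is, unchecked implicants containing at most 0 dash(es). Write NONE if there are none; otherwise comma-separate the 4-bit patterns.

[col 0] 0000*, 0011*, 0100*, 0101*, 0111*, 1001*, 1010*, 1011*, 1100*, 1101*, 1110*, 1111*
[col 1] -011*, -100*, -101*, -111*, 0-00, 0-11*, 01-1*, 010-*, 1-01*, 1-10*, 1-11*, 10-1*, 101-*, 11-0*, 11-1*, 110-*, 111-*
[col 2] --11, -1-1, -10-, 1--1, 1-1-, 11--
Prime implicants: --11, -1-1, -10-, 0-00, 1--1, 1-1-, 11--

NONE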